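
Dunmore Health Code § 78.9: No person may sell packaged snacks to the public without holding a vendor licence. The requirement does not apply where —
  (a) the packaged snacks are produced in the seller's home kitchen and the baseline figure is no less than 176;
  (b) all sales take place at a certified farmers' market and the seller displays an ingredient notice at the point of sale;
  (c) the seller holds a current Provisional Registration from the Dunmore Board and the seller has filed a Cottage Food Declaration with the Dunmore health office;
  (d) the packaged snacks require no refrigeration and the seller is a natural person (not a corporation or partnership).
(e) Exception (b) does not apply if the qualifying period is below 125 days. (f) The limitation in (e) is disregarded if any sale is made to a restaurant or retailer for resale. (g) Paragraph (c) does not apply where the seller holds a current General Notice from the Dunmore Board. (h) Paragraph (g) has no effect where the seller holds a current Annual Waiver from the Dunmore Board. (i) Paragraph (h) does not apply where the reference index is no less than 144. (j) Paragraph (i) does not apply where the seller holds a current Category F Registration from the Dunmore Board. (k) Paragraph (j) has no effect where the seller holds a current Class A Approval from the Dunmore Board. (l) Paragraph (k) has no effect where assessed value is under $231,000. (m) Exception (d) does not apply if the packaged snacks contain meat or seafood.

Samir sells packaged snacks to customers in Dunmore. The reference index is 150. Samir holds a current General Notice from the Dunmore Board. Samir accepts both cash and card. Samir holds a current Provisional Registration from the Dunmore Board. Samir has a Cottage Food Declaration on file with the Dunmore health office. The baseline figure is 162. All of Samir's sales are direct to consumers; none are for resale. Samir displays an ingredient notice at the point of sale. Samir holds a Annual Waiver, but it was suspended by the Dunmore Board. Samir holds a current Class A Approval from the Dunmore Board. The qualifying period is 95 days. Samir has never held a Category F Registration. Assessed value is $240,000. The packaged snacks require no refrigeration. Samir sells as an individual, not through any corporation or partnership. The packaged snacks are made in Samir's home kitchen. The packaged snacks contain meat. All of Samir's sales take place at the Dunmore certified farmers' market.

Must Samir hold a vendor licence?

Yes — Samir must hold a vendor licence.

Exception (a) does not apply: the baseline figure is 162, short of 176.
Exception (b)'s conditions are all satisfied: all sales are at a certified farmers' market; an ingredient notice is displayed. But: (e) operates — the qualifying period is 95 days, below the 125 days limit. (f), which would lift (e), is inapplicable — no sales are for resale. Exception (b) does not apply.
All of (c)'s requirements are met (a current Provisional Registration is held; a Cottage Food Declaration is on file). Turning to paragraphs (g)–(l): (g) operates against (c): a current General Notice is held. (h) does not operate here (the Annual Waiver is not current), so (g) stands. Exception (c) does not apply.
All of (d)'s requirements are met (the packaged snacks are shelf-stable; the seller is a natural person). But: (m) is engaged — the packaged snacks contain meat. So (d) is unavailable.
No exception displaces § 78.9.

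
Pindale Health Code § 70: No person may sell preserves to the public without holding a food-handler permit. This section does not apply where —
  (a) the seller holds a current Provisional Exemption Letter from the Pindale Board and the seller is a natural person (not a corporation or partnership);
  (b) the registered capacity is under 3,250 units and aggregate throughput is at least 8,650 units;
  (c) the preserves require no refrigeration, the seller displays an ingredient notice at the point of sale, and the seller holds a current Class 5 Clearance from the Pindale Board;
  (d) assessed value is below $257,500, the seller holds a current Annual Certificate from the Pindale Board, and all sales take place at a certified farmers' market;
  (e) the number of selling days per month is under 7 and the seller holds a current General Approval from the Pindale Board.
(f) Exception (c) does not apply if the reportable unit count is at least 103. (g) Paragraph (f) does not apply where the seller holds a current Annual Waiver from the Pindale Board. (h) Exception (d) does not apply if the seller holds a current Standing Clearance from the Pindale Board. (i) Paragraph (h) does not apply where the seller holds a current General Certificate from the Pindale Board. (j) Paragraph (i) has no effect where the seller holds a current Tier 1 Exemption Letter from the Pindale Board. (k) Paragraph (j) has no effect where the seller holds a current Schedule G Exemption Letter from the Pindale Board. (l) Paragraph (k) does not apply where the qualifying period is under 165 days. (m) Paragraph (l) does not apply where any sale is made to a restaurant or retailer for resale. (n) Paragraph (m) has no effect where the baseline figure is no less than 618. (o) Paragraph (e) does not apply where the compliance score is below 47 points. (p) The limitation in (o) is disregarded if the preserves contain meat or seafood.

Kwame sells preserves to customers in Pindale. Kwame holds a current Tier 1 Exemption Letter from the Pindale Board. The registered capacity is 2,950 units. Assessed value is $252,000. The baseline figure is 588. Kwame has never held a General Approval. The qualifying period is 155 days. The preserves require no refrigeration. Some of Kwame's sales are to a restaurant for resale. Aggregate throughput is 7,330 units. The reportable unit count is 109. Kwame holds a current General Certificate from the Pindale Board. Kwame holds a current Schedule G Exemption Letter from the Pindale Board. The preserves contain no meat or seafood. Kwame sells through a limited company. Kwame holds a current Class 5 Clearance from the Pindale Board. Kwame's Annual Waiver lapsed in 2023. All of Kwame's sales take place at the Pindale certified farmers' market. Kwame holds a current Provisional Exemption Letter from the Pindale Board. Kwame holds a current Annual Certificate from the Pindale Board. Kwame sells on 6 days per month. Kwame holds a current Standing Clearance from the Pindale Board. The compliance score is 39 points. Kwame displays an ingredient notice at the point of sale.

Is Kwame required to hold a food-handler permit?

Exception (a) fails — the seller operates through a limited company.
Exception (b) fails — aggregate throughput is 7,330 units, short of 8,650 units.
Exception (c)'s conditions are all satisfied: the preserves are shelf-stable; an ingredient notice is displayed; a current Class 5 Clearance is held. But applying paragraphs (f)–(g): (f) operates — the reportable unit count is 109, meeting the 103 threshold. (g), which would lift (f), is not triggered — there is no Annual Waiver in force. Exception (c) does not apply.
Exception (d): assessed value is $252,000, below the $257,500 limit; a current Annual Certificate is held; all sales are at a certified farmers' market — every condition holds. Applying paragraphs (h)–(n): (h) applies (a current Standing Clearance is held), but yields to (i): (i) operates against (h): a current General Certificate is held. (j) is engaged (a current Tier 1 Exemption Letter is held), but is set aside by (k): (k) operates against (j): a current Schedule G Exemption Letter is held. (l) would limit (k) — the qualifying period is 155 days, under the 165 days limit — but (m) sets (l) aside: (m) applies — some sales are to a restaurant for resale. (n) is inapplicable (the baseline figure is 588, short of 618), so (m) stands. So (d) applies.
Exception (e) requires that the seller holds a current General Approval from the Pindale Board; but no current General Approval is held, so (e) is unavailable.

No — exception (d) applies; Kwame is not required to hold a food-handler permit.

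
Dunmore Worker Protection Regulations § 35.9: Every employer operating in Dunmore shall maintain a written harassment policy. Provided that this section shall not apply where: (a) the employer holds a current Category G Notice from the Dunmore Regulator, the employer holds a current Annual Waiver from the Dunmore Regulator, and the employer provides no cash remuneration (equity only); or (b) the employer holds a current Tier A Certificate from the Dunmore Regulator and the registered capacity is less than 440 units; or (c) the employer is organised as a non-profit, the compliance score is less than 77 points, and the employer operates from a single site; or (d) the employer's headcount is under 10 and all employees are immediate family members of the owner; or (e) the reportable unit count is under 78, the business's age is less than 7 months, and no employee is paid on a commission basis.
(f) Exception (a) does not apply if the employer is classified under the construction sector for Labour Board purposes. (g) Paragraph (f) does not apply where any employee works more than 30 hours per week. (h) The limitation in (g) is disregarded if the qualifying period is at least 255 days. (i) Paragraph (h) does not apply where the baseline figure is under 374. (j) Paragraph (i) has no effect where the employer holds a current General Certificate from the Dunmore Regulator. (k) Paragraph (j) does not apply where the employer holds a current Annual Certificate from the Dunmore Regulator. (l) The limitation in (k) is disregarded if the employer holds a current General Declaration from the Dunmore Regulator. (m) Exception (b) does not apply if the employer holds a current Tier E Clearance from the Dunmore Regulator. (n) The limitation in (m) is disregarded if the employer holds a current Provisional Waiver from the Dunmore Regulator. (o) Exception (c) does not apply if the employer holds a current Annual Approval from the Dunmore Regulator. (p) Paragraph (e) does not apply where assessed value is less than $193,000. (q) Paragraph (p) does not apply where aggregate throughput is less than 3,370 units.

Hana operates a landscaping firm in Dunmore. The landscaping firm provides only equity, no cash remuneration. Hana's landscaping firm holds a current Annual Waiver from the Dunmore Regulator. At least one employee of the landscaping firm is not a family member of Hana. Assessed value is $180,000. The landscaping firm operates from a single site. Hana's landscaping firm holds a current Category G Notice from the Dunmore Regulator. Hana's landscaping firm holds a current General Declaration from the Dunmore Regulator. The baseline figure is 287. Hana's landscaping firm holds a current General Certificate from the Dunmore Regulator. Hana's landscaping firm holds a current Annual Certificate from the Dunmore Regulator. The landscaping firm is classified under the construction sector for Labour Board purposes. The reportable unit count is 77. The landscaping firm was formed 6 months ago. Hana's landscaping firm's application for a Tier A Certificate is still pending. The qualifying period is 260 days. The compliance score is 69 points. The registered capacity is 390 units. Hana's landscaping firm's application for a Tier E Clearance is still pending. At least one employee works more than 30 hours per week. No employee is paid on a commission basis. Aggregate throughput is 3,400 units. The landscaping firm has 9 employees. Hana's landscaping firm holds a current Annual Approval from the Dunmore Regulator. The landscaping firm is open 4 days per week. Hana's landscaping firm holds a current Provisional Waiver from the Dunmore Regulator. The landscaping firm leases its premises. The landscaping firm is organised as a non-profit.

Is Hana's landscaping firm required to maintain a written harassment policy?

Yes — Hana's landscaping firm must maintain a written harassment policy.

Exception (a) is satisfied on its face — a current Category G Notice is held; a current Annual Waiver is held; remuneration is equity-only. However, paragraphs (f)–(l) must be considered: (f) operates — the landscaping firm is classified under the construction sector. (g) operates (at least one employee exceeds 30 hours/week), but is displaced by (h): (h) operates against (g): the qualifying period is 260 days, meeting the 255 days threshold. (i) would limit (h) — the baseline figure is 287, under the 374 limit — but (j) sets (i) aside: (j) is engaged — a current General Certificate is held. (k) applies (a current Annual Certificate is held), but is itself disapplied by (l): (l) is triggered — a current General Declaration is held. Exception (a) does not apply.
Exception (b) does not apply: there is no Tier A Certificate in force.
Exception (c) is satisfied on its face — the employer is a non-profit; the compliance score is 69 points, less than the 77 points limit; the employer operates from a single site. But: (o) operates — a current Annual Approval is held. (c) is therefore removed.
Exception (d) does not apply: at least one employee is not a family member.
Exception (e) is satisfied on its face — the reportable unit count is 77, under the 78 limit; the business's age is 6 months, less than the 7 months limit; no employee is paid on commission. But applying paragraphs (p)–(q): (p) applies — assessed value is $180,000, less than the $193,000 limit. (q), which would lift (p), does not operate here — aggregate throughput is 3,400 units, not less than 3,370 units. (e) is therefore removed.
No exception displaces § 35.9.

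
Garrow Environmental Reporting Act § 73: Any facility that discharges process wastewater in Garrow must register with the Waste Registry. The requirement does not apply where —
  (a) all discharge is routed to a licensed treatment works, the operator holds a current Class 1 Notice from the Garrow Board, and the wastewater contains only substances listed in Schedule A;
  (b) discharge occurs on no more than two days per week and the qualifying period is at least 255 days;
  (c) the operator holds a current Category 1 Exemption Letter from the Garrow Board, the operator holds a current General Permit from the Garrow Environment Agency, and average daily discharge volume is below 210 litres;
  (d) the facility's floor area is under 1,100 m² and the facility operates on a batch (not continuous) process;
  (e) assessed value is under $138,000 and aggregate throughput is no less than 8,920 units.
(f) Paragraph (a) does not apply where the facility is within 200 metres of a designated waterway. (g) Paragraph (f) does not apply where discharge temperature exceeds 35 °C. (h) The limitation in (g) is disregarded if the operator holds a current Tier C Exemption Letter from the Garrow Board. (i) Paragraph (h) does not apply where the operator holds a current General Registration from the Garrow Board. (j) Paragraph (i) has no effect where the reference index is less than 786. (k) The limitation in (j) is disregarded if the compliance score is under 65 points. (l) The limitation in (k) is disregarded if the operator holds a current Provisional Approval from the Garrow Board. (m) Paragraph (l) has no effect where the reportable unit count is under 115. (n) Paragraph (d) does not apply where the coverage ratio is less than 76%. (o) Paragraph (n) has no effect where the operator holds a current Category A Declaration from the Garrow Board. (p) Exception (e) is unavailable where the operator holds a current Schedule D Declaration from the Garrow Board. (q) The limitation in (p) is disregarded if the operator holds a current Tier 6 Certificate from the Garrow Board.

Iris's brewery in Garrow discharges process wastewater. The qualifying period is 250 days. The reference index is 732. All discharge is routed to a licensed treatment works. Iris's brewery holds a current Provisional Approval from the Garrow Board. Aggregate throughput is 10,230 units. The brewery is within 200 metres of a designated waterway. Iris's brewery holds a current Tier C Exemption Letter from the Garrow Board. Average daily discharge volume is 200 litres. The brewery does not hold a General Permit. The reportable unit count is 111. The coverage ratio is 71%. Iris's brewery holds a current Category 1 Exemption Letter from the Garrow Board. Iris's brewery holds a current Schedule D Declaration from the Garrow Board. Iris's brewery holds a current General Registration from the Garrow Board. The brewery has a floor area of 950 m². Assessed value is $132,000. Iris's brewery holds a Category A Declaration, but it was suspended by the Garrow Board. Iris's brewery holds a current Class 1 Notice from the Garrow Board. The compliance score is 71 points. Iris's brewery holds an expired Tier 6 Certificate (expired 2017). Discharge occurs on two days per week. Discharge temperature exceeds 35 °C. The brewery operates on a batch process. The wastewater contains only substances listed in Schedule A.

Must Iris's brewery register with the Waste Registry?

Exception (a): discharge is routed to a licensed treatment works; a current Class 1 Notice is held; the wastewater is Schedule-A-only — every condition holds. But: (f) operates — the brewery is within 200 m of a designated waterway. (g) operates (discharge temperature exceeds 35 °C), but is itself disapplied by (h): (h) operates against (g): a current Tier C Exemption Letter is held. (i) would limit (h) — a current General Registration is held — but (j) sets (i) aside: (j) applies — the reference index is 732, less than the 786 limit. (k), which would lift (j), is not triggered — the compliance score is 71 points, not under 65 points. (a) is therefore removed.
Exception (b) does not apply: the qualifying period is 250 days, short of 255 days.
Exception (c) fails — no General Permit is held.
Exception (d) is satisfied on its face — the facility's floor area is 950 m², under the 1,100 m² limit; the facility operates on a batch process. However, paragraphs (n)–(o) must be considered: (n) operates — the coverage ratio is 71%, less than the 76% limit. (o) is inapplicable (the Category A Declaration is not current), so (n) stands. (d) is therefore removed.
Exception (e): assessed value is $132,000, under the $138,000 limit; aggregate throughput is 10,230 units, meeting the 8,920 units threshold — every condition holds. Turning to paragraphs (p)–(q): (p) operates against (e): a current Schedule D Declaration is held. (q), which would lift (p), does not operate here — the Tier 6 Certificate is not current. (e) is therefore removed.
None of the exceptions is available; § 73 applies in full.

Yes — Iris's brewery must register with the Waste Registry.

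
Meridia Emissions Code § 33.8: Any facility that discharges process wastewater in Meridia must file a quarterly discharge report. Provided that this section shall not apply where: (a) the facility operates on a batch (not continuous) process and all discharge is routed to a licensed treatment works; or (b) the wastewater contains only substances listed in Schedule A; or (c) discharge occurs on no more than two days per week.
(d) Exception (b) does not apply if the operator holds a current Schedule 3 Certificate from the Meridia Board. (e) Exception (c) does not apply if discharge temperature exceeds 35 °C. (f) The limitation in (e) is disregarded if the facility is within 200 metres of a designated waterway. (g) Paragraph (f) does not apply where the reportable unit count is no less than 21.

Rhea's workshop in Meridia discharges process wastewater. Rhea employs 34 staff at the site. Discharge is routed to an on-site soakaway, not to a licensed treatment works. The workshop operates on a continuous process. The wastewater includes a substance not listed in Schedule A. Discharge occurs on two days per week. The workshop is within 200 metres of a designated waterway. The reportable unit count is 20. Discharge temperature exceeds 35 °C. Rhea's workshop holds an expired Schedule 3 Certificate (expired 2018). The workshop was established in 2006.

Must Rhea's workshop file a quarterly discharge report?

Exception (a) fails — the facility operates on a continuous process.
Exception (b) fails — the wastewater includes a non-Schedule-A substance.
Exception (c): discharge occurs on no more than two days per week — every condition holds. Applying paragraphs (e)–(g): (e) would limit (c) — discharge temperature exceeds 35 °C — but (f) sets (e) aside: (f) operates against (e): the workshop is within 200 m of a designated waterway. (g) is not engaged (the reportable unit count is 20, short of 21), so (f) stands. Exception (c) stands.

No — exception (c) applies; Rhea's workshop is not required to file a quarterly discharge report.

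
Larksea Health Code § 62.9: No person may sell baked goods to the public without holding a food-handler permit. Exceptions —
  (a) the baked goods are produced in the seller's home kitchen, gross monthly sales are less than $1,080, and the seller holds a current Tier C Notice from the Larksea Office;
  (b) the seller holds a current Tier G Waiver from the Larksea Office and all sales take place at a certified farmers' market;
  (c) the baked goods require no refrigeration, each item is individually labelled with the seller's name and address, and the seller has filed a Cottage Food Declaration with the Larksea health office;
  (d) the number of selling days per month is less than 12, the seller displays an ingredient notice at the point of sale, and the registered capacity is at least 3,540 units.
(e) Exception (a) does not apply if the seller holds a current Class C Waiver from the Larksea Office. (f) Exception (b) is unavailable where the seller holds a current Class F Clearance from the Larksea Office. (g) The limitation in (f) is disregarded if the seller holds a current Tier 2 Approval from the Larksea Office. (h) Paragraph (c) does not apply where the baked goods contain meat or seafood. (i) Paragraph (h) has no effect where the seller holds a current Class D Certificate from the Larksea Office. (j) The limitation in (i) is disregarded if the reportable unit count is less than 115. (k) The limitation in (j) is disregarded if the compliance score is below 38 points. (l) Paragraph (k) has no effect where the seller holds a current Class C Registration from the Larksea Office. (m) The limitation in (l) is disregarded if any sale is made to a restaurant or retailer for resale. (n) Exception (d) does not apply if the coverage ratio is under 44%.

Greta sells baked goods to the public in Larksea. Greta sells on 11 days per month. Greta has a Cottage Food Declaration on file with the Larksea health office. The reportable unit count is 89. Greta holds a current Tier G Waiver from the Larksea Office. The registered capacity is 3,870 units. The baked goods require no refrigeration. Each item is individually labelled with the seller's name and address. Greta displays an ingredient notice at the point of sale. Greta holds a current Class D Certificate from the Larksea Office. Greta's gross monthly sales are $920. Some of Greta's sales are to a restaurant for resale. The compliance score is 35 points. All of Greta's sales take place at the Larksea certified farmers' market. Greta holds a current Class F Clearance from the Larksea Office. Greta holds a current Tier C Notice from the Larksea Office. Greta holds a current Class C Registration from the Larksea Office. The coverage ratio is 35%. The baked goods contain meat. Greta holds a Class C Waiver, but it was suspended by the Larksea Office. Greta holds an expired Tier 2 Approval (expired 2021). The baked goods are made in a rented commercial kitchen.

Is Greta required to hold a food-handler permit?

No — exception (c) applies; Greta is not required to hold a food-handler permit.

Exception (a) requires that the baked goods are produced in the seller's home kitchen; but the baked goods are made in a commercial kitchen, not a home kitchen, so (a) is unavailable.
Exception (b) is satisfied on its face — a current Tier G Waiver is held; all sales are at a certified farmers' market. But applying paragraphs (f)–(g): (f) operates — a current Class F Clearance is held. (g), which would lift (f), is inapplicable — the Tier 2 Approval is not current. Exception (b) does not apply.
Exception (c)'s conditions are all satisfied: the baked goods are shelf-stable; items are individually labelled; a Cottage Food Declaration is on file. Considering the limiting provisions: (h) operates (the baked goods contain meat), but is displaced by (i): (i) operates against (h): a current Class D Certificate is held. (j) applies (the reportable unit count is 89, less than the 115 limit), but is set aside by (k): (k) operates against (j): the compliance score is 35 points, below the 38 points limit. (l) would limit (k) — a current Class C Registration is held — but (m) sets (l) aside: (m) is engaged — some sales are to a restaurant for resale. Exception (c) stands.
Exception (d)'s conditions are all satisfied: the number of selling days per month is 11, less than the 12 limit; an ingredient notice is displayed; the registered capacity is 3,870 units, meeting the 3,540 units threshold. But applying paragraph (n): (n) operates against (d): the coverage ratio is 35%, under the 44% limit. Exception (d) does not apply.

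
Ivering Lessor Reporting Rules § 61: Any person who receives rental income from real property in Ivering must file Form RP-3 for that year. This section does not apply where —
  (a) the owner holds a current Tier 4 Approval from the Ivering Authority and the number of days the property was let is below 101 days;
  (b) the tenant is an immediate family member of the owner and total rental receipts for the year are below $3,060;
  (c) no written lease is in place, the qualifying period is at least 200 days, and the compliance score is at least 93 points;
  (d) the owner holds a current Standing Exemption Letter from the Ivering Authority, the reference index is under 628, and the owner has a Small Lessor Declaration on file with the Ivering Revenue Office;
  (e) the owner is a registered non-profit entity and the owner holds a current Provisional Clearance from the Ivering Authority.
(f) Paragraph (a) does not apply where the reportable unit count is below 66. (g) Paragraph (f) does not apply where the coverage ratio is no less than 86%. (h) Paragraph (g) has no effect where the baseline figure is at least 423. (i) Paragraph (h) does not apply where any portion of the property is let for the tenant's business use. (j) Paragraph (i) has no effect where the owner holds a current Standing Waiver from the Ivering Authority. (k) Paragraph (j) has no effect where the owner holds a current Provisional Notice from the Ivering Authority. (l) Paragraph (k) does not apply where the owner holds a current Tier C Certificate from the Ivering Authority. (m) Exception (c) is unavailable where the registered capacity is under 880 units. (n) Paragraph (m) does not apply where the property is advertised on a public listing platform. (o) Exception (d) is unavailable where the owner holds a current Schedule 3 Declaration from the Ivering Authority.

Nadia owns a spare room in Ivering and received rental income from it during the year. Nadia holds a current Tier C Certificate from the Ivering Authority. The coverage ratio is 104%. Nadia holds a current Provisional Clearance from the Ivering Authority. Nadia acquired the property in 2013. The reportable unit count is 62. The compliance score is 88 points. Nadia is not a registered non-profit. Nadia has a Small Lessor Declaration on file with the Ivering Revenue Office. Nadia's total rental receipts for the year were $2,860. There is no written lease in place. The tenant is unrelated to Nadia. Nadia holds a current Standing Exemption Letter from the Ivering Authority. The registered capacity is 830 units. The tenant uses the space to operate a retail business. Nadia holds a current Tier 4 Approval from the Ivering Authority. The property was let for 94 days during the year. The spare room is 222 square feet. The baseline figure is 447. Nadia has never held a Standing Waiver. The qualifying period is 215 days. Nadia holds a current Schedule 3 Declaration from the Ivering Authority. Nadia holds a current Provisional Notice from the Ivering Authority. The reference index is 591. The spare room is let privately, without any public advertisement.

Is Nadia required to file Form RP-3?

No — exception (a) applies; Nadia is not required to file Form RP-3.

Exception (a) is satisfied on its face — a current Tier 4 Approval is held; the number of days the property was let is 94 days, below the 101 days limit. Considering the limiting provisions: (f) is triggered (the reportable unit count is 62, below the 66 limit), but is set aside by (g): (g) operates against (f): the coverage ratio is 104%, meeting the 86% threshold. (h) applies (the baseline figure is 447, meeting the 423 threshold), but is overridden by (i): (i) operates against (h): the space is let for business use. (j), which would lift (i), is inapplicable — there is no Standing Waiver in force. So (a) applies.
Exception (b) fails — the tenant is unrelated to the owner.
Exception (c) requires that the compliance score is at least 93 points; but the compliance score is 88 points, short of 93 points, so (c) is unavailable.
All of (d)'s requirements are met (a current Standing Exemption Letter is held; the reference index is 591, under the 628 limit; a Small Lessor Declaration is on file). But: (o) operates against (d): a current Schedule 3 Declaration is held. Exception (d) does not apply.
Exception (e) requires that the owner is a registered non-profit entity; but Nadia is not a registered non-profit, so (e) is unavailable.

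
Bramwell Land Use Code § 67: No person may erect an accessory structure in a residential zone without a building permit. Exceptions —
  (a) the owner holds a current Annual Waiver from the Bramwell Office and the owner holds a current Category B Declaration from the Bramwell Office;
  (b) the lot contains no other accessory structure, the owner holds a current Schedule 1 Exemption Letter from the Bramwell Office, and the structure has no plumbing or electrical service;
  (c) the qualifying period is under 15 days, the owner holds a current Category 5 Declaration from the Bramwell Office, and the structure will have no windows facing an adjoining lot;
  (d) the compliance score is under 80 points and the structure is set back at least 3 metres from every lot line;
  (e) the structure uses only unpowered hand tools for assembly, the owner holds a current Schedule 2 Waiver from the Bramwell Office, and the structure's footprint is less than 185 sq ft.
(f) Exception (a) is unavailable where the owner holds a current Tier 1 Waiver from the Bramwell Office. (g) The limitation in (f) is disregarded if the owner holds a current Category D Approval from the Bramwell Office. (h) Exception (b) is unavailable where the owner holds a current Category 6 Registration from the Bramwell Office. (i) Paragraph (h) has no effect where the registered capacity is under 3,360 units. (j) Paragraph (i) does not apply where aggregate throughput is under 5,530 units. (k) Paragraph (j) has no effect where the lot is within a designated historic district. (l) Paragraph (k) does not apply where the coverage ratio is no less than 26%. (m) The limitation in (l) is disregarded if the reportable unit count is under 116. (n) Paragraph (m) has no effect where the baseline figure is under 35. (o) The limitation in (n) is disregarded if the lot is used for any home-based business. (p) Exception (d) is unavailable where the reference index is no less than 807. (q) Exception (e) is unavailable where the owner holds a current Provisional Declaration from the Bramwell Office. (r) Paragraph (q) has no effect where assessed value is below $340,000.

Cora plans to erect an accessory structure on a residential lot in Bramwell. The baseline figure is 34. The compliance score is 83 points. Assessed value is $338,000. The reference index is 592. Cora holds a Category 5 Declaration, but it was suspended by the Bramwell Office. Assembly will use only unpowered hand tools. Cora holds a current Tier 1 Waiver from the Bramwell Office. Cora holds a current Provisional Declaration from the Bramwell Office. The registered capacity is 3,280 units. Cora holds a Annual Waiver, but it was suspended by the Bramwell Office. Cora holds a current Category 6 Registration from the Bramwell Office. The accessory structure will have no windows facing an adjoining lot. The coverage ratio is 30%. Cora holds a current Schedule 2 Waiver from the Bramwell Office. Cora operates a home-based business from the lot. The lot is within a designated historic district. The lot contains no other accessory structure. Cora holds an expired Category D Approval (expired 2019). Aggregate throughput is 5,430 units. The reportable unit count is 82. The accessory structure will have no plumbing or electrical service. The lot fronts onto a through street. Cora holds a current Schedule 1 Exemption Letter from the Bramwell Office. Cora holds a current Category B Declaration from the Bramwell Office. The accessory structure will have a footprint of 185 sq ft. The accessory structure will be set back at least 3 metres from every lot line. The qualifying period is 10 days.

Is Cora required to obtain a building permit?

No — exception (b) applies; Cora does not need a building permit.

Exception (a) fails — there is no Annual Waiver in force.
Exception (b): the lot has no other accessory structure; a current Schedule 1 Exemption Letter is held; there is no plumbing or electrical service — every condition holds. Under paragraphs (h)–(o): (h) is triggered (a current Category 6 Registration is held), but is itself disapplied by (i): (i) operates against (h): the registered capacity is 3,280 units, under the 3,360 units limit. (j) applies (aggregate throughput is 5,430 units, under the 5,530 units limit), but yields to (k): (k) operates — the lot is in a historic district. (l) would limit (k) — the coverage ratio is 30%, meeting the 26% threshold — but (m) sets (l) aside: (m) is triggered — the reportable unit count is 82, under the 116 limit. (n) operates (the baseline figure is 34, under the 35 limit), but yields to (o): (o) is engaged — a home-based business operates on the lot. So (b) applies.
Exception (c) fails — no current Category 5 Declaration is held.
Exception (d) requires that the compliance score is under 80 points; but the compliance score is 83 points, not under 80 points, so (d) is unavailable.
Exception (e) does not apply: the structure's footprint is 185 sq ft, not less than 185 sq ft.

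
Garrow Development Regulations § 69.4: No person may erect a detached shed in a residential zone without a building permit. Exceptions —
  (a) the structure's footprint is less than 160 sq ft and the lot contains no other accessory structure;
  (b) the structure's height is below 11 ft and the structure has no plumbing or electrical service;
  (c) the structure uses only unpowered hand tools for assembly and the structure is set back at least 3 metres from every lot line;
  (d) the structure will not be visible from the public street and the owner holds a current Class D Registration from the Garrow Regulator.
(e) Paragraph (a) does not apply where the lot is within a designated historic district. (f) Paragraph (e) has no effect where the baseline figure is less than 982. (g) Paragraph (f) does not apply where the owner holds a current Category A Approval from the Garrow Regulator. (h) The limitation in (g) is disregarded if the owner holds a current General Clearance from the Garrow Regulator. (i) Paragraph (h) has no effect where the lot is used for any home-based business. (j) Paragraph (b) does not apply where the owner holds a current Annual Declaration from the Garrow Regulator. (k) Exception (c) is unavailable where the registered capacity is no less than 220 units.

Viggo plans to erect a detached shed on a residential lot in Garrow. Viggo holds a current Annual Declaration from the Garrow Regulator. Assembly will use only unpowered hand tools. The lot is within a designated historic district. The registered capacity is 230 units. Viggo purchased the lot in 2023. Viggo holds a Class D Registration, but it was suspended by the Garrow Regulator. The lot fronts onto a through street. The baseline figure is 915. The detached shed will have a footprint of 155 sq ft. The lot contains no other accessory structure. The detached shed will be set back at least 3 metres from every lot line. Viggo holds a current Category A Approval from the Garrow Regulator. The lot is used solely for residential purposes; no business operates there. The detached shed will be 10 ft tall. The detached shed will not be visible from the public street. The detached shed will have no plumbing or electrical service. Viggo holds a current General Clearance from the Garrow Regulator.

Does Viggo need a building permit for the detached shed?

No — exception (a) applies; Viggo does not need a building permit.

All of (a)'s requirements are met (the structure's footprint is 155 sq ft, less than the 160 sq ft limit; the lot has no other accessory structure). Considering the limiting provisions: (e) is triggered (the lot is in a historic district), but is displaced by (f): (f) operates against (e): the baseline figure is 915, less than the 982 limit. (g) would limit (f) — a current Category A Approval is held — but (h) sets (g) aside: (h) operates against (g): a current General Clearance is held. (i) is inapplicable (the lot is solely residential), so (h) stands. So (a) applies.
Exception (b): the structure's height is 10 ft, below the 11 ft limit; there is no plumbing or electrical service — every condition holds. Turning to paragraph (j): (j) operates — a current Annual Declaration is held. Exception (b) does not apply.
All of (c)'s requirements are met (assembly uses only hand tools; the setback is at least 3 m on every side). But applying paragraph (k): (k) operates against (c): the registered capacity is 230 units, meeting the 220 units threshold. (c) is therefore removed.
Exception (d) does not apply: there is no Class D Registration in force.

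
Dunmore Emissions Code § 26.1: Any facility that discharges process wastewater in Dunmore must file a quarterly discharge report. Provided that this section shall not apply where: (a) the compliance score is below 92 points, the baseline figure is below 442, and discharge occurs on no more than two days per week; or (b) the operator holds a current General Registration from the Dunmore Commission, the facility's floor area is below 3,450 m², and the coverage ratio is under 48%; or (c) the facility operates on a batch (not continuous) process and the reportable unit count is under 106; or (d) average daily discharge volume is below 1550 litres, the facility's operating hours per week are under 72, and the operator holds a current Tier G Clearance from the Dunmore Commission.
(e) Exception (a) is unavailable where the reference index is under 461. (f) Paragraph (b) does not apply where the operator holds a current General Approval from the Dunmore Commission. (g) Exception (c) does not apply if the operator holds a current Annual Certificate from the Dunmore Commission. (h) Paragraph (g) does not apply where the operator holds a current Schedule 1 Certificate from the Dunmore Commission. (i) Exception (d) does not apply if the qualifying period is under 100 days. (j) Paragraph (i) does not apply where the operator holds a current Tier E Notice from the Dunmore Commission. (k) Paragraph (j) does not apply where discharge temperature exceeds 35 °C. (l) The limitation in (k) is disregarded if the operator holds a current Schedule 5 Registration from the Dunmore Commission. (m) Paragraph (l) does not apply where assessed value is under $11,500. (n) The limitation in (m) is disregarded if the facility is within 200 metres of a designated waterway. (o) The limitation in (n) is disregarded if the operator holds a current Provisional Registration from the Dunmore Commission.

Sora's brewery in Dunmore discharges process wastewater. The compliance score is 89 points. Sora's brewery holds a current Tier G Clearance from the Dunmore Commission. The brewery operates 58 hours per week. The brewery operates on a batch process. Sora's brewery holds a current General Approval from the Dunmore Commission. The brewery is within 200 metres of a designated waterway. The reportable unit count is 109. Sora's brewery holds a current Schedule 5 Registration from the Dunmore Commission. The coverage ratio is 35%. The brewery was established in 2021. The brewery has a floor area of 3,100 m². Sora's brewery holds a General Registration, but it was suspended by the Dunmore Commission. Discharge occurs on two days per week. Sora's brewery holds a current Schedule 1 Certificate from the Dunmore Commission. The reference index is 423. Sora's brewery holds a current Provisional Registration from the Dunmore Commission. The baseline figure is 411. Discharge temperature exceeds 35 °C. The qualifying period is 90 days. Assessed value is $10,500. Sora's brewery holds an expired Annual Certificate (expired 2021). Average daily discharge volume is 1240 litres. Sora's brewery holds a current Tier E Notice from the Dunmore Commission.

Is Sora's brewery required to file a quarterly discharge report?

All of (a)'s requirements are met (the compliance score is 89 points, below the 92 points limit; the baseline figure is 411, below the 442 limit; discharge occurs on no more than two days per week). But applying paragraph (e): (e) is triggered — the reference index is 423, under the 461 limit. Exception (a) does not apply.
Exception (b) fails — no current General Registration is held.
Exception (c) requires that the reportable unit count is under 106; but the reportable unit count is 109, not under 106, so (c) is unavailable.
Exception (d) is satisfied on its face — average daily discharge volume is 1240 litres, below the 1550 litres limit; the facility's operating hours per week are 58, under the 72 limit; a current Tier G Clearance is held. But: (i) is engaged — the qualifying period is 90 days, under the 100 days limit. (j) is engaged (a current Tier E Notice is held), but is set aside by (k): (k) applies — discharge temperature exceeds 35 °C. (l) would limit (k) — a current Schedule 5 Registration is held — but (m) sets (l) aside: (m) operates — assessed value is $10,500, under the $11,500 limit. (n) operates (the brewery is within 200 m of a designated waterway), but yields to (o): (o) applies — a current Provisional Registration is held. Exception (d) does not apply.
Every exception is unavailable, so the rule governs.

Yes — Sora's brewery must file a quarterly discharge report.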